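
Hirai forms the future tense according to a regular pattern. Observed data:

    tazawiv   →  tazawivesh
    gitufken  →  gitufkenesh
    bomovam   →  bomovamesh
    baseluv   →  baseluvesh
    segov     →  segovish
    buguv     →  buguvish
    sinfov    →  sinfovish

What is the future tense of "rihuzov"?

rihuzovesh

"rihuzov" has 3 vowels. The stems with 3 vowels (tazawiv → tazawivesh, gitufken → gitufkenesh, bomovam → bomovamesh) add -esh.
The other pattern: stems with 2 vowels add -ish.
So rihuzov → rihuzovesh.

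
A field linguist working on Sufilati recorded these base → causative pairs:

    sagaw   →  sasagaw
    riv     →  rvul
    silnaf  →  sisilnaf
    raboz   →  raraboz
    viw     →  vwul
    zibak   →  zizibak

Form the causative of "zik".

zkul

viw and sagaw both end in -w yet inflect differently (vwul, sasagaw), so the final letter is not what conditions the rule; the number of vowels is.
"zik" has 1 vowel. The stems with 1 vowel (viw → vwul, riv → rvul) delete the last vowel and add -ul.
So zik → zkul.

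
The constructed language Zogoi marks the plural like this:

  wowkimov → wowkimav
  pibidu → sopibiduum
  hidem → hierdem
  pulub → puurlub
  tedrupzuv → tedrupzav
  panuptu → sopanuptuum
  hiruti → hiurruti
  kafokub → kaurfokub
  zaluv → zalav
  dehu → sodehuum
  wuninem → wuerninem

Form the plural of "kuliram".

kuerliram

"kuliram" ends in -m. The stems ending in -m (hidem → hierdem, wuninem → wuerninem) insert -er- after the first vowel.
The other patterns: stems ending in -v change the last vowel to 'a'; stems ending in -u add so- … -um around the stem; stems ending in -b or -i insert -ur- after the first vowel.
So kuliram → kuerliram.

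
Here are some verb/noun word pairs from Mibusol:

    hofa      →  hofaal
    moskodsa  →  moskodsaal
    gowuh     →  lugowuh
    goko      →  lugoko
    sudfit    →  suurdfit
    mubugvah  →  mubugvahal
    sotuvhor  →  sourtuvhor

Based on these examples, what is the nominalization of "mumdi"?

gowuh and mubugvah both end in -h yet inflect differently (lugowuh, mubugvahal), so the final letter is not what conditions the rule; the first letter is.
"mumdi" begins with m-. The stems beginning with m- (moskodsa → moskodsaal, mubugvah → mubugvahal) add -al.
The other patterns: stems beginning with s- insert -ur- after the first vowel; stems beginning with g- add the prefix lu-.
So mumdi → mumdial.

mumdial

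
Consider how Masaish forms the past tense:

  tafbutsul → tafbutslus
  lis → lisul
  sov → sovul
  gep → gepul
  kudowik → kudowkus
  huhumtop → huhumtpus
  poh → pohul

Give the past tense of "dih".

dihul

gep and huhumtop both end in -p yet inflect differently (gepul, huhumtpus), so the final letter is not what conditions the rule; the number of vowels is.
"dih" has 1 vowel. The stems with 1 vowel (gep → gepul, lis → lisul, sov → sovul) add -ul.
The other pattern: stems with 3 vowels delete the last vowel and add -us.
So dih → dihul.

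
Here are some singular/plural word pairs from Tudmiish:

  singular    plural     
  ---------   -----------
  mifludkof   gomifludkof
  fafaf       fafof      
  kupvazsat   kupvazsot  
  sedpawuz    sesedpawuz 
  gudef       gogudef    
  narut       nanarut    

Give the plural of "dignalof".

godignalof

narut and kupvazsat both end in -t yet inflect differently (nanarut, kupvazsot), so the final letter is not what conditions the rule; the last vowel is.
"dignalof" has last vowel 'o'. The one such stem in the data (mifludkof → gomifludkof) adds the prefix go-, so the same rule applies.
So dignalof → godignalof.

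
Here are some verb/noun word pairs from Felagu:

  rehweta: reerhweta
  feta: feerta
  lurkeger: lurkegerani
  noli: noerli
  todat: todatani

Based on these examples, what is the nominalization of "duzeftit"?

rehweta and todat both have last vowel 'a' yet inflect differently (reerhweta, todatani), so the last vowel is not what conditions the rule; whether the stem ends in a vowel or a consonant is.
"duzeftit" ends in a consonant. The stems ending in a consonant (lurkeger → lurkegerani, todat → todatani) add -ani.
The other pattern: stems ending in a vowel insert -er- after the first vowel.
So duzeftit → duzeftitani.

duzeftitani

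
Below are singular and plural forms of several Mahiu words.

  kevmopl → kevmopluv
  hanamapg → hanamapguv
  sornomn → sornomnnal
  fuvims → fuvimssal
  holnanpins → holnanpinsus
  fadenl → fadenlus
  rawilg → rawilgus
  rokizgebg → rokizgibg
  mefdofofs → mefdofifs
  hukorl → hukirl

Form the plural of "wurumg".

"wurumg" has second-to-last letter 'm'. The stems whose second-to-last letter is 'm' (sornomn → sornomnnal, fuvims → fuvimssal) double the final consonant and add -al.
So wurumg → wurumggal.

wurumggal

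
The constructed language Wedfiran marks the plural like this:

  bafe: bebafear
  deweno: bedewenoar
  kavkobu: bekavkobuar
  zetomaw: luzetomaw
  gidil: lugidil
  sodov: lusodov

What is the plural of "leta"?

"leta" ends in a vowel. The stems ending in a vowel (bafe → bebafear, deweno → bedewenoar, kavkobu → bekavkobuar) add be- … -ar around the stem.
The other pattern: stems ending in a consonant add the prefix lu-.
So leta → beletaar.

beletaar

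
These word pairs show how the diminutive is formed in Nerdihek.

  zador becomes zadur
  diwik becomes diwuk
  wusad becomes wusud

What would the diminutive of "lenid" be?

Every pair shown (zador → zadur, diwik → diwuk, wusad → wusud) follows the same rule: change the last vowel to 'u'.
So lenid → lenud.

lenud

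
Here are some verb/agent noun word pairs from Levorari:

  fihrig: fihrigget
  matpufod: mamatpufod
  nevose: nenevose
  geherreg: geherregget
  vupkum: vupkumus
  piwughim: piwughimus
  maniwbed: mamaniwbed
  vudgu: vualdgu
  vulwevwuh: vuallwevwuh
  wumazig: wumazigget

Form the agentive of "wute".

wuwute

vupkum and vudgu both have last vowel 'u' yet inflect differently (vupkumus, vualdgu), so the last vowel is not what conditions the rule; the final letter is.
"wute" ends in -e. The one such stem in the data (nevose → nenevose) repeats the first consonant+vowel as a prefix (as do maniwbed, matpufod), so the same rule applies.
The other patterns: stems ending in -m add -us; stems ending in -h or -u insert -al- after the first vowel; stems ending in -g double the final consonant and add -et.
So wute → wuwute.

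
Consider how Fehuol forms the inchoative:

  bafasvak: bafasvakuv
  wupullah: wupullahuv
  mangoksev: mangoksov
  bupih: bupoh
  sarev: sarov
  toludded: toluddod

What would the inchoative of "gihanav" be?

gihanavuv

"gihanav" has last vowel 'a'. The stems whose last vowel is 'a' (bafasvak → bafasvakuv, wupullah → wupullahuv) add -uv.
So gihanav → gihanavuv.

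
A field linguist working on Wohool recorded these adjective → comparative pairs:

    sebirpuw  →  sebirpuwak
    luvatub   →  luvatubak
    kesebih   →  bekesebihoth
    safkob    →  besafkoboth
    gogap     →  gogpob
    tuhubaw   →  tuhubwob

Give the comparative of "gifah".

"gifah" has last vowel 'a'. The stems whose last vowel is 'a' (gogap → gogpob, tuhubaw → tuhubwob) delete the last vowel and add -ob.
So gifah → gifhob.

gifhob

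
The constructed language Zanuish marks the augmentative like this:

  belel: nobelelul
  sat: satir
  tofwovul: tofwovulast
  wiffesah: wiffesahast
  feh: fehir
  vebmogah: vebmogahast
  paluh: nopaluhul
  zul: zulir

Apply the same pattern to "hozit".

feh and paluh both end in -h yet inflect differently (fehir, nopaluhul), so the final letter is not what conditions the rule; the number of vowels is.
"hozit" has 2 vowels. The stems with 2 vowels (paluh → nopaluhul, belel → nobelelul) add no- … -ul around the stem.
So hozit → nohozitul.

nohozitul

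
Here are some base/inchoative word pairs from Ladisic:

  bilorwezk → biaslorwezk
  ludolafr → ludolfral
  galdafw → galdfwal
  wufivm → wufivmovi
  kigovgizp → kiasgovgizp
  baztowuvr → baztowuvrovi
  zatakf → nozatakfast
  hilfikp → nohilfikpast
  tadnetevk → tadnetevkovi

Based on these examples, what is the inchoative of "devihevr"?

bilorwezk and tadnetevk both end in -k yet inflect differently (biaslorwezk, tadnetevkovi), so the final letter is not what conditions the rule; the second-to-last letter is.
"devihevr" has second-to-last letter 'v'. The stems whose second-to-last letter is 'v' (tadnetevk → tadnetevkovi, wufivm → wufivmovi, baztowuvr → baztowuvrovi) add -ovi.
So devihevr → devihevrovi.

devihevrovi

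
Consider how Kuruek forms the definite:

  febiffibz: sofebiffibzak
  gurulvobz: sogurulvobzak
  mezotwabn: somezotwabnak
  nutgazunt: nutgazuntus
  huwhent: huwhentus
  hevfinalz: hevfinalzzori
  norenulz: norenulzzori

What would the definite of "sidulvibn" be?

sosidulvibnak

febiffibz and hevfinalz both end in -z yet inflect differently (sofebiffibzak, hevfinalzzori), so the final letter is not what conditions the rule; the second-to-last letter is.
"sidulvibn" has second-to-last letter 'b'. The stems whose second-to-last letter is 'b' (febiffibz → sofebiffibzak, gurulvobz → sogurulvobzak, mezotwabn → somezotwabnak) add so- … -ak around the stem.
The other patterns: stems whose second-to-last letter is 'n' add -us; stems whose second-to-last letter is 'l' double the final consonant and add -ori.
So sidulvibn → sosidulvibnak.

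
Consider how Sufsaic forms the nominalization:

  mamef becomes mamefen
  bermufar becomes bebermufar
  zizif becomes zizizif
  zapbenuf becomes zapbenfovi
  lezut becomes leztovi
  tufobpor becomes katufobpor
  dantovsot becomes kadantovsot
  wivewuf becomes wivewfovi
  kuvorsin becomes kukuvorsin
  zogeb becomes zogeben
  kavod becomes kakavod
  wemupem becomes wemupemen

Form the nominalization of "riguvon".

zapbenuf and zizif both end in -f yet inflect differently (zapbenfovi, zizizif), so the final letter is not what conditions the rule; the last vowel is.
"riguvon" has last vowel 'o'. The stems whose last vowel is 'o' (tufobpor → katufobpor, dantovsot → kadantovsot, kavod → kakavod) add the prefix ka-.
So riguvon → kariguvon.

kariguvon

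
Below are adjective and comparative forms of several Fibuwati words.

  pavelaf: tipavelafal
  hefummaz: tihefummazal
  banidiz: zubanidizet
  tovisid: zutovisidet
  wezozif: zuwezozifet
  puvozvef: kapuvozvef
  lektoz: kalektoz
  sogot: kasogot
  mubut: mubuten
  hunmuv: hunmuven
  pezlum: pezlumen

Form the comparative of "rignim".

zurignimet

"rignim" has last vowel 'i'. The stems whose last vowel is 'i' (banidiz → zubanidizet, tovisid → zutovisidet, wezozif → zuwezozifet) add zu- … -et around the stem.
The other patterns: stems whose last vowel is 'a' add ti- … -al around the stem; stems whose last vowel is 'e' or 'o' add the prefix ka-; stems whose last vowel is 'u' add -en.
So rignim → zurignimet.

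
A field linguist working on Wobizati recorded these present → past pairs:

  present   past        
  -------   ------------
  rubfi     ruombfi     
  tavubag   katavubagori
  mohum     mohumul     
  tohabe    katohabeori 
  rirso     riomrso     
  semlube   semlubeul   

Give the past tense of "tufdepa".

"tufdepa" begins with t-. The stems beginning with t- (tohabe → katohabeori, tavubag → katavubagori) add ka- … -ori around the stem.
So tufdepa → katufdepaori.

katufdepaori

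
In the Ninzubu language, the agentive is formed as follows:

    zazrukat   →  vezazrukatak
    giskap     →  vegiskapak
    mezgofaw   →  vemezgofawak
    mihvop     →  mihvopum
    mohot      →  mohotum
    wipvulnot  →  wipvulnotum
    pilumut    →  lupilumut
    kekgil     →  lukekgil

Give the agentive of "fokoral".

giskap and mihvop both end in -p yet inflect differently (vegiskapak, mihvopum), so the final letter is not what conditions the rule; the last vowel is.
"fokoral" has last vowel 'a'. The stems whose last vowel is 'a' (zazrukat → vezazrukatak, giskap → vegiskapak, mezgofaw → vemezgofawak) add ve- … -ak around the stem.
So fokoral → vefokoralak.

vefokoralak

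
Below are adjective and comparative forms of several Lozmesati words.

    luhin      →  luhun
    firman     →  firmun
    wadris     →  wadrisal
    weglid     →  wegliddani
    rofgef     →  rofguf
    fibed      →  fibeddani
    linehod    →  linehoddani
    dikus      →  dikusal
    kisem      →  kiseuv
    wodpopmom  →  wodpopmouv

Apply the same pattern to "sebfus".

weglid and wadris both have last vowel 'i' yet inflect differently (wegliddani, wadrisal), so the last vowel is not what conditions the rule; the final letter is.
"sebfus" ends in -s. The stems ending in -s (wadris → wadrisal, dikus → dikusal) add -al.
The other patterns: stems ending in -d double the final consonant and add -ani; stems ending in -m drop the final letter and add -uv; stems ending in -f or -n change the last vowel to 'u'.
So sebfus → sebfusal.

sebfusal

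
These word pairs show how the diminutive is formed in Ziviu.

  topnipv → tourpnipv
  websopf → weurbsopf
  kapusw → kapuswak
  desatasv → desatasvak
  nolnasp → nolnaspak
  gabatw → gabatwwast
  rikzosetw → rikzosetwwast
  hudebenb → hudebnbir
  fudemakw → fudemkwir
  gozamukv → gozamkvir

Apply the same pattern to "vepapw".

veurpapw

topnipv and desatasv both end in -v yet inflect differently (tourpnipv, desatasvak), so the final letter is not what conditions the rule; the second-to-last letter is.
"vepapw" has second-to-last letter 'p'. The stems whose second-to-last letter is 'p' (topnipv → tourpnipv, websopf → weurbsopf) insert -ur- after the first vowel.
The other patterns: stems whose second-to-last letter is 's' add -ak; stems whose second-to-last letter is 't' double the final consonant and add -ast; stems whose second-to-last letter is 'k' or 'n' delete the last vowel and add -ir.
So vepapw → veurpapw.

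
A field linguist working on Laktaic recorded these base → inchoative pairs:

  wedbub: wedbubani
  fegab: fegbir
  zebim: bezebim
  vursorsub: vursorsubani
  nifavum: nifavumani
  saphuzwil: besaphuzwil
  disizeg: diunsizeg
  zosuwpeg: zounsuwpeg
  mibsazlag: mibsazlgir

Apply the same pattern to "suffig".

besuffig

"suffig" has last vowel 'i'. The stems whose last vowel is 'i' (saphuzwil → besaphuzwil, zebim → bezebim) add the prefix be-.
So suffig → besuffig.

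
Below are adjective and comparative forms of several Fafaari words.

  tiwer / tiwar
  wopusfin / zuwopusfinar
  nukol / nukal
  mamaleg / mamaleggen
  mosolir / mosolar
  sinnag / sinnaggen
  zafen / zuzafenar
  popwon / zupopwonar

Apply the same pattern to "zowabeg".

zowabeggen

zafen and mamaleg both have last vowel 'e' yet inflect differently (zuzafenar, mamaleggen), so the last vowel is not what conditions the rule; the final letter is.
"zowabeg" ends in -g. The stems ending in -g (sinnag → sinnaggen, mamaleg → mamaleggen) double the final consonant and add -en.
So zowabeg → zowabeggen.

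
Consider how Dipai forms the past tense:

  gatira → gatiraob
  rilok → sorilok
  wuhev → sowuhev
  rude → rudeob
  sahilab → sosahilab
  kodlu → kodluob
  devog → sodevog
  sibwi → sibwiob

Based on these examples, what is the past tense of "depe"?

depeob

"depe" ends in a vowel. The stems ending in a vowel (sibwi → sibwiob, gatira → gatiraob, rude → rudeob) add -ob.
The other pattern: stems ending in a consonant add the prefix so-.
So depe → depeob.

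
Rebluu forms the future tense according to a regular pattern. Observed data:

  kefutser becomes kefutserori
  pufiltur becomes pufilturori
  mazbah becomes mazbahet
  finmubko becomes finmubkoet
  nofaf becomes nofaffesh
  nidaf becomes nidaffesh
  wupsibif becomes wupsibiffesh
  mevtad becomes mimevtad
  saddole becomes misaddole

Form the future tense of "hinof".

mazbah and nofaf both have last vowel 'a' yet inflect differently (mazbahet, nofaffesh), so the last vowel is not what conditions the rule; the final letter is.
"hinof" ends in -f. The stems ending in -f (nofaf → nofaffesh, nidaf → nidaffesh, wupsibif → wupsibiffesh) double the final consonant and add -esh.
The other patterns: stems ending in -r add -ori; stems ending in -h or -o add -et; stems ending in -d or -e add the prefix mi-.
So hinof → hinoffesh.

hinoffesh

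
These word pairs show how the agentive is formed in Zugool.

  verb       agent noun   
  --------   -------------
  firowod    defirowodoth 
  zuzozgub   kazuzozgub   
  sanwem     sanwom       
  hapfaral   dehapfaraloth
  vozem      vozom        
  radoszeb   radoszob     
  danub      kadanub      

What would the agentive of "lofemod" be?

danub and radoszeb both end in -b yet inflect differently (kadanub, radoszob), so the final letter is not what conditions the rule; the last vowel is.
"lofemod" has last vowel 'o'. The one such stem in the data (firowod → defirowodoth) adds de- … -oth around the stem, so the same rule applies.
The other patterns: stems whose last vowel is 'u' add the prefix ka-; stems whose last vowel is 'e' change the last vowel to 'o'.
So lofemod → delofemodoth.

delofemodoth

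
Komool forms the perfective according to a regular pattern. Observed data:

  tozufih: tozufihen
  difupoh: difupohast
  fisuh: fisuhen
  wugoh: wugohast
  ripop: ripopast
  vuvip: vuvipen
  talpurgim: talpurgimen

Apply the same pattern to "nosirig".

wugoh and fisuh both end in -h yet inflect differently (wugohast, fisuhen), so the final letter is not what conditions the rule; the last vowel is.
"nosirig" has last vowel 'i'. The stems whose last vowel is 'i' (vuvip → vuvipen, tozufih → tozufihen, talpurgim → talpurgimen) add -en.
The other pattern: stems whose last vowel is 'o' add -ast.
So nosirig → nosirigen.

nosirigen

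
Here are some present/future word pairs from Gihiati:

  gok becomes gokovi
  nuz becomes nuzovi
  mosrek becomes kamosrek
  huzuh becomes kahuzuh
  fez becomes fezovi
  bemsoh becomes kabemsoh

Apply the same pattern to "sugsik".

kasugsik

gok and mosrek both end in -k yet inflect differently (gokovi, kamosrek), so the final letter is not what conditions the rule; the number of vowels is.
"sugsik" has 2 vowels. The stems with 2 vowels (bemsoh → kabemsoh, huzuh → kahuzuh, mosrek → kamosrek) add the prefix ka-.
So sugsik → kasugsik.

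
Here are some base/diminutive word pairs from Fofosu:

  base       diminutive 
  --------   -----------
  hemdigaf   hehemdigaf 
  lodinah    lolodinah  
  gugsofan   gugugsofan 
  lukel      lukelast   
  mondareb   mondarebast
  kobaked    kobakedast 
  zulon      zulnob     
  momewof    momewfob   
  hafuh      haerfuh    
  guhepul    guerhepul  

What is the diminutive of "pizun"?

pierzun

gugsofan and zulon both end in -n yet inflect differently (gugugsofan, zulnob), so the final letter is not what conditions the rule; the last vowel is.
"pizun" has last vowel 'u'. The stems whose last vowel is 'u' (hafuh → haerfuh, guhepul → guerhepul) insert -er- after the first vowel.
So pizun → pierzun.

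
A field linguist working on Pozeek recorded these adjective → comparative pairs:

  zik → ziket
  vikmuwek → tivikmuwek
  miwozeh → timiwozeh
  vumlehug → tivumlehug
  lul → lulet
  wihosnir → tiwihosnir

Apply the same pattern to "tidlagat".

"tidlagat" has 3 vowels. The stems with 3 vowels (vikmuwek → tivikmuwek, vumlehug → tivumlehug, wihosnir → tiwihosnir) add the prefix ti-.
So tidlagat → titidlagat.

titidlagat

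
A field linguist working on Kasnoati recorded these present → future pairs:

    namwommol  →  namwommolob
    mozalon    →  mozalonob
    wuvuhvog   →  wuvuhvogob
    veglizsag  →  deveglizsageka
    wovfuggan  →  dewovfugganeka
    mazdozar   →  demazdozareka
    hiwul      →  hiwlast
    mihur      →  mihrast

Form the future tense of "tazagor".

wuvuhvog and veglizsag both end in -g yet inflect differently (wuvuhvogob, deveglizsageka), so the final letter is not what conditions the rule; the last vowel is.
"tazagor" has last vowel 'o'. The stems whose last vowel is 'o' (namwommol → namwommolob, mozalon → mozalonob, wuvuhvog → wuvuhvogob) add -ob.
The other patterns: stems whose last vowel is 'a' add de- … -eka around the stem; stems whose last vowel is 'u' delete the last vowel and add -ast.
So tazagor → tazagorob.

tazagorob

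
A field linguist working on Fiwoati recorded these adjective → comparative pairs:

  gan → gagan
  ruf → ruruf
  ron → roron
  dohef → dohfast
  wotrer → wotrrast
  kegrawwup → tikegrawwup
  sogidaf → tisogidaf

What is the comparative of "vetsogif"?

ruf and dohef both end in -f yet inflect differently (ruruf, dohfast), so the final letter is not what conditions the rule; the number of vowels is.
"vetsogif" has 3 vowels. The stems with 3 vowels (kegrawwup → tikegrawwup, sogidaf → tisogidaf) add the prefix ti-.
So vetsogif → tivetsogif.

tivetsogif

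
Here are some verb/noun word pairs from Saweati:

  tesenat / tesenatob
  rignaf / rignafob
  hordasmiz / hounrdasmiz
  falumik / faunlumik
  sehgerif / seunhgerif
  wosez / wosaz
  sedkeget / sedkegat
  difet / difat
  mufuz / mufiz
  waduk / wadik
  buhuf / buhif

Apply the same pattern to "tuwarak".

tuwarakob

rignaf and sehgerif both end in -f yet inflect differently (rignafob, seunhgerif), so the final letter is not what conditions the rule; the last vowel is.
"tuwarak" has last vowel 'a'. The stems whose last vowel is 'a' (tesenat → tesenatob, rignaf → rignafob) add -ob.
So tuwarak → tuwarakob.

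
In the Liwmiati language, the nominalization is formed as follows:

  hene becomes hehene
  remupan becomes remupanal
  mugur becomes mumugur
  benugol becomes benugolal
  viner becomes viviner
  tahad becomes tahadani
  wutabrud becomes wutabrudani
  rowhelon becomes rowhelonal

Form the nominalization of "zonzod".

zonzodani

tahad and remupan both have last vowel 'a' yet inflect differently (tahadani, remupanal), so the last vowel is not what conditions the rule; the final letter is.
"zonzod" ends in -d. The stems ending in -d (tahad → tahadani, wutabrud → wutabrudani) add -ani.
The other patterns: stems ending in -l or -n add -al; stems ending in -e or -r repeat the first consonant+vowel as a prefix.
So zonzod → zonzodani.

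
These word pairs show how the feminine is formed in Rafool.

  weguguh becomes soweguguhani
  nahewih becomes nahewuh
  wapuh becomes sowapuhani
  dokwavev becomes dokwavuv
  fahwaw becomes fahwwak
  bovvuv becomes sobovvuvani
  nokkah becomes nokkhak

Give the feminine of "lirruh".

solirruhani

wapuh and nokkah both end in -h yet inflect differently (sowapuhani, nokkhak), so the final letter is not what conditions the rule; the last vowel is.
"lirruh" has last vowel 'u'. The stems whose last vowel is 'u' (wapuh → sowapuhani, bovvuv → sobovvuvani, weguguh → soweguguhani) add so- … -ani around the stem.
The other patterns: stems whose last vowel is 'a' delete the last vowel and add -ak; stems whose last vowel is 'e' or 'i' change the last vowel to 'u'.
So lirruh → solirruhani.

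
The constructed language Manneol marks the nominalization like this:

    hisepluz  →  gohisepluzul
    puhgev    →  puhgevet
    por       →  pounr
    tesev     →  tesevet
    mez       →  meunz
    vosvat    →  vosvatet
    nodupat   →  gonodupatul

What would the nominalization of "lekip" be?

lekipet

mez and hisepluz both end in -z yet inflect differently (meunz, gohisepluzul), so the final letter is not what conditions the rule; the number of vowels is.
"lekip" has 2 vowels. The stems with 2 vowels (tesev → tesevet, vosvat → vosvatet, puhgev → puhgevet) add -et.
The other patterns: stems with 1 vowel insert -un- after the first vowel; stems with 3 vowels add go- … -ul around the stem.
So lekip → lekipet.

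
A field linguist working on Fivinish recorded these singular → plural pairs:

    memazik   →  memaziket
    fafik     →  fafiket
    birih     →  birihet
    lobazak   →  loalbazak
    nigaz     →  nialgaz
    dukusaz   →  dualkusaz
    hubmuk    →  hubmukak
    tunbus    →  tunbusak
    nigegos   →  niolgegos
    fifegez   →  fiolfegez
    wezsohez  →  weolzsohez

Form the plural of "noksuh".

memazik and lobazak both end in -k yet inflect differently (memaziket, loalbazak), so the final letter is not what conditions the rule; the last vowel is.
"noksuh" has last vowel 'u'. The stems whose last vowel is 'u' (hubmuk → hubmukak, tunbus → tunbusak) add -ak.
The other patterns: stems whose last vowel is 'i' add -et; stems whose last vowel is 'a' insert -al- after the first vowel; stems whose last vowel is 'e' or 'o' insert -ol- after the first vowel.
So noksuh → noksuhak.

noksuhak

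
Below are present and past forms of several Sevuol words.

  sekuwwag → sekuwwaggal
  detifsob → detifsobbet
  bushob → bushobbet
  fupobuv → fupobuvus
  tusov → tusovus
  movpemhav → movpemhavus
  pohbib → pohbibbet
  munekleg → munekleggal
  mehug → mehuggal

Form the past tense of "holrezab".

"holrezab" ends in -b. The stems ending in -b (bushob → bushobbet, pohbib → pohbibbet, detifsob → detifsobbet) double the final consonant and add -et.
The other patterns: stems ending in -g double the final consonant and add -al; stems ending in -v add -us.
So holrezab → holrezabbet.

holrezabbet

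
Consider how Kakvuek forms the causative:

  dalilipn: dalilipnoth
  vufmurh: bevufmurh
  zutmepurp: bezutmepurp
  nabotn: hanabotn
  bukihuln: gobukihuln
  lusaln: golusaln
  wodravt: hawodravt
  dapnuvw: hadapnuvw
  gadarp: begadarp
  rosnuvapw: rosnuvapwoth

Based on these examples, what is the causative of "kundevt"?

"kundevt" has second-to-last letter 'v'. The stems whose second-to-last letter is 'v' (wodravt → hawodravt, dapnuvw → hadapnuvw) add the prefix ha-.
So kundevt → hakundevt.

hakundevt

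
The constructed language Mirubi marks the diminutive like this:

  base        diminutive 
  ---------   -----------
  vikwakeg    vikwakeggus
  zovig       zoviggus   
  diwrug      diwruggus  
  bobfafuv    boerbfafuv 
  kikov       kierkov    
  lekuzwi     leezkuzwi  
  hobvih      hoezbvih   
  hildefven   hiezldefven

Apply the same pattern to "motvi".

moeztvi

diwrug and bobfafuv both have last vowel 'u' yet inflect differently (diwruggus, boerbfafuv), so the last vowel is not what conditions the rule; the final letter is.
"motvi" ends in -i. The one such stem in the data (lekuzwi → leezkuzwi) inserts -ez- after the first vowel (as do hobvih, hildefven), so the same rule applies.
The other patterns: stems ending in -g double the final consonant and add -us; stems ending in -v insert -er- after the first vowel.
So motvi → moeztvi.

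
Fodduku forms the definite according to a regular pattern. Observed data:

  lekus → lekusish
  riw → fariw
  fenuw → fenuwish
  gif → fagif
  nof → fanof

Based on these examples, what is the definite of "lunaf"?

lunafish

fenuw and riw both end in -w yet inflect differently (fenuwish, fariw), so the final letter is not what conditions the rule; the number of vowels is.
"lunaf" has 2 vowels. The stems with 2 vowels (lekus → lekusish, fenuw → fenuwish) add -ish.
The other pattern: stems with 1 vowel add the prefix fa-.
So lunaf → lunafish.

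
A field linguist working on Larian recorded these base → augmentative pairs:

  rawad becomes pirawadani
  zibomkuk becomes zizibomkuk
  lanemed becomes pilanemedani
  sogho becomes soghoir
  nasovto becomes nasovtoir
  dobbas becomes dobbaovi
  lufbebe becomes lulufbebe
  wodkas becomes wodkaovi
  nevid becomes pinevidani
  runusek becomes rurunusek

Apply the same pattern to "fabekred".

pifabekredani

"fabekred" ends in -d. The stems ending in -d (rawad → pirawadani, lanemed → pilanemedani, nevid → pinevidani) add pi- … -ani around the stem.
So fabekred → pifabekredani.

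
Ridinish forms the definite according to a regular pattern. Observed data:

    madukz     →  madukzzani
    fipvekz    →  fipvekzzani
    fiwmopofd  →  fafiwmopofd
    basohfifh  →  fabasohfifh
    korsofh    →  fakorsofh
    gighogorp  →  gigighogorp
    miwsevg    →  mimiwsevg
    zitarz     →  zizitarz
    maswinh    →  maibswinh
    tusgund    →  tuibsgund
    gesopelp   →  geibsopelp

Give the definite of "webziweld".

weibbziweld

madukz and zitarz both end in -z yet inflect differently (madukzzani, zizitarz), so the final letter is not what conditions the rule; the second-to-last letter is.
"webziweld" has second-to-last letter 'l'. The one such stem in the data (gesopelp → geibsopelp) inserts -ib- after the first vowel (as do maswinh, tusgund), so the same rule applies.
The other patterns: stems whose second-to-last letter is 'k' double the final consonant and add -ani; stems whose second-to-last letter is 'f' add the prefix fa-; stems whose second-to-last letter is 'r' or 'v' repeat the first consonant+vowel as a prefix.
So webziweld → weibbziweld.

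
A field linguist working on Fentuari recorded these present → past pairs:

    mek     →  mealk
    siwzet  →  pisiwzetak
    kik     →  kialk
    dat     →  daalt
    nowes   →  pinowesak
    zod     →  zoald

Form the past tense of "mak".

siwzet and dat both end in -t yet inflect differently (pisiwzetak, daalt), so the final letter is not what conditions the rule; the number of vowels is.
"mak" has 1 vowel. The stems with 1 vowel (kik → kialk, zod → zoald, mek → mealk) insert -al- after the first vowel.
The other pattern: stems with 2 vowels add pi- … -ak around the stem.
So mak → maalk.

maalk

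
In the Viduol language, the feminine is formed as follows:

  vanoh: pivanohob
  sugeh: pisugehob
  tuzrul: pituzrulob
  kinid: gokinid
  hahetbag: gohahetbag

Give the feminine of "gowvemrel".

pigowvemrelob

vanoh and kinid both have 2 vowels yet inflect differently (pivanohob, gokinid), so the number of vowels is not what conditions the rule; the final letter is.
"gowvemrel" ends in -l. The one such stem in the data (tuzrul → pituzrulob) adds pi- … -ob around the stem, so the same rule applies.
The other pattern: stems ending in -d or -g add the prefix go-.
So gowvemrel → pigowvemrelob.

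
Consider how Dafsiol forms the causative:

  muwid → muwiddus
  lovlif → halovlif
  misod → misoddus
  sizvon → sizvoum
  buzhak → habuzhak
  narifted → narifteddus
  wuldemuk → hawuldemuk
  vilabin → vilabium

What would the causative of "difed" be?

misod and sizvon both have last vowel 'o' yet inflect differently (misoddus, sizvoum), so the last vowel is not what conditions the rule; the final letter is.
"difed" ends in -d. The stems ending in -d (muwid → muwiddus, misod → misoddus, narifted → narifteddus) double the final consonant and add -us.
The other patterns: stems ending in -n drop the final letter and add -um; stems ending in -f or -k add the prefix ha-.
So difed → difeddus.

difeddus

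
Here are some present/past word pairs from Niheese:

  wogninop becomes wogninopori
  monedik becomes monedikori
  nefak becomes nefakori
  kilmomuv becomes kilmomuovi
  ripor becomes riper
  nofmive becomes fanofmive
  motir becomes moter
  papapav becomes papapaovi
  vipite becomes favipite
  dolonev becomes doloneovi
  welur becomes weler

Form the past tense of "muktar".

"muktar" ends in -r. The stems ending in -r (welur → weler, ripor → riper, motir → moter) change the last vowel to 'e'.
So muktar → mukter.

mukter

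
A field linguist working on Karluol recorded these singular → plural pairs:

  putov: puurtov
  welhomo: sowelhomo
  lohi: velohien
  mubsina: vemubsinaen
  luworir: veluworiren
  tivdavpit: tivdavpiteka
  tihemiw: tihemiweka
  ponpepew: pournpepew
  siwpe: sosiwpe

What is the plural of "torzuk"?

torzukeka

ponpepew and tihemiw both end in -w yet inflect differently (pournpepew, tihemiweka), so the final letter is not what conditions the rule; the first letter is.
"torzuk" begins with t-. The stems beginning with t- (tivdavpit → tivdavpiteka, tihemiw → tihemiweka) add -eka.
The other patterns: stems beginning with l- or m- add ve- … -en around the stem; stems beginning with s- or w- add the prefix so-; stems beginning with p- insert -ur- after the first vowel.
So torzuk → torzukeka.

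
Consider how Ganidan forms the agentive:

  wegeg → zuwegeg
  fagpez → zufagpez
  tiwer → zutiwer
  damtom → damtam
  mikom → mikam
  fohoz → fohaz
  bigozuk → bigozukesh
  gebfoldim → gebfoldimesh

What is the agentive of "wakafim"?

fagpez and fohoz both end in -z yet inflect differently (zufagpez, fohaz), so the final letter is not what conditions the rule; the last vowel is.
"wakafim" has last vowel 'i'. The one such stem in the data (gebfoldim → gebfoldimesh) adds -esh, so the same rule applies.
So wakafim → wakafimesh.

wakafimesh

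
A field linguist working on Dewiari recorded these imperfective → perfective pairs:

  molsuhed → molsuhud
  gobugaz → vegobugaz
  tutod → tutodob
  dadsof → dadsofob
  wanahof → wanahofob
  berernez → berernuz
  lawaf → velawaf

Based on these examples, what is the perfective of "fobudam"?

vefobudam

"fobudam" has last vowel 'a'. The stems whose last vowel is 'a' (gobugaz → vegobugaz, lawaf → velawaf) add the prefix ve-.
So fobudam → vefobudam.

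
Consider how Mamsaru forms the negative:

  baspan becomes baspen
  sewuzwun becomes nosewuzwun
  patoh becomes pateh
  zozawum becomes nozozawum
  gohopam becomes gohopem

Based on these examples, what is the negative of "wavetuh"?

nowavetuh

baspan and sewuzwun both end in -n yet inflect differently (baspen, nosewuzwun), so the final letter is not what conditions the rule; the last vowel is.
"wavetuh" has last vowel 'u'. The stems whose last vowel is 'u' (sewuzwun → nosewuzwun, zozawum → nozozawum) add the prefix no-.
The other pattern: stems whose last vowel is 'a' or 'o' change the last vowel to 'e'.
So wavetuh → nowavetuh.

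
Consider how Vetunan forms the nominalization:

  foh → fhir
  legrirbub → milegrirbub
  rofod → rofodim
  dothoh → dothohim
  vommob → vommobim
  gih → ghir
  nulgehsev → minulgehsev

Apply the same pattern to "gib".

gih and dothoh both end in -h yet inflect differently (ghir, dothohim), so the final letter is not what conditions the rule; the number of vowels is.
"gib" has 1 vowel. The stems with 1 vowel (gih → ghir, foh → fhir) delete the last vowel and add -ir.
The other patterns: stems with 2 vowels add -im; stems with 3 vowels add the prefix mi-.
So gib → gbir.

gbir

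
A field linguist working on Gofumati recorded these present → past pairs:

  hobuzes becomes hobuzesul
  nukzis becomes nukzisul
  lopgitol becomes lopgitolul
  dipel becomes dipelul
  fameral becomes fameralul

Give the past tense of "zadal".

zadalul

Every pair shown (hobuzes → hobuzesul, nukzis → nukzisul, lopgitol → lopgitolul, …) follows the same rule: add -ul.
So zadal → zadalul.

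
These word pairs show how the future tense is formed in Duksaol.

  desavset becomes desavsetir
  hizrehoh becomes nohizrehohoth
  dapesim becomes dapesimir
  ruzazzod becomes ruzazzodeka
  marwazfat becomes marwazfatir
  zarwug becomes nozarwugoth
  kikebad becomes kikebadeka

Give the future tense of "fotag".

"fotag" ends in -g. The one such stem in the data (zarwug → nozarwugoth) adds no- … -oth around the stem, so the same rule applies.
So fotag → nofotagoth.

nofotagoth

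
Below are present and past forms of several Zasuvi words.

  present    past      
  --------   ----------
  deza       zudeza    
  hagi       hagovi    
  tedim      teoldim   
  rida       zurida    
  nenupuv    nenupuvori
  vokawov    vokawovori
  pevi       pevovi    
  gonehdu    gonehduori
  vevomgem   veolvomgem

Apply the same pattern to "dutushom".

duoltushom

hagi and tedim both have last vowel 'i' yet inflect differently (hagovi, teoldim), so the last vowel is not what conditions the rule; the final letter is.
"dutushom" ends in -m. The stems ending in -m (vevomgem → veolvomgem, tedim → teoldim) insert -ol- after the first vowel.
So dutushom → duoltushom.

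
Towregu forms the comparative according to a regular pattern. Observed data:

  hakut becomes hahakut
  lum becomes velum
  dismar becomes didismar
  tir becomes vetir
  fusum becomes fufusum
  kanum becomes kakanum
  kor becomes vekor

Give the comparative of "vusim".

vuvusim

lum and kanum both end in -m yet inflect differently (velum, kakanum), so the final letter is not what conditions the rule; the number of vowels is.
"vusim" has 2 vowels. The stems with 2 vowels (hakut → hahakut, kanum → kakanum, dismar → didismar) repeat the first consonant+vowel as a prefix.
The other pattern: stems with 1 vowel add the prefix ve-.
So vusim → vuvusim.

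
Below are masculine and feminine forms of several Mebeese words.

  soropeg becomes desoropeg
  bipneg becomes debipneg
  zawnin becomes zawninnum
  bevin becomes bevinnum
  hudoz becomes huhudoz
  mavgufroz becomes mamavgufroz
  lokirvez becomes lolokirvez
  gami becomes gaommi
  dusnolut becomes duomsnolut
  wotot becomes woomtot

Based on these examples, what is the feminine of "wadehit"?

waomdehit

soropeg and lokirvez both have last vowel 'e' yet inflect differently (desoropeg, lolokirvez), so the last vowel is not what conditions the rule; the final letter is.
"wadehit" ends in -t. The stems ending in -t (dusnolut → duomsnolut, wotot → woomtot) insert -om- after the first vowel.
So wadehit → waomdehit.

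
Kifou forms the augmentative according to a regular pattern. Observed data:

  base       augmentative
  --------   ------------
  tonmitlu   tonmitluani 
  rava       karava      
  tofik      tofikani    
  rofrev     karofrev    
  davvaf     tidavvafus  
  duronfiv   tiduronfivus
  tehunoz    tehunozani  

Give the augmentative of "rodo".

karodo

duronfiv and rofrev both end in -v yet inflect differently (tiduronfivus, karofrev), so the final letter is not what conditions the rule; the first letter is.
"rodo" begins with r-. The stems beginning with r- (rava → karava, rofrev → karofrev) add the prefix ka-.
The other patterns: stems beginning with t- add -ani; stems beginning with d- add ti- … -us around the stem.
So rodo → karodo.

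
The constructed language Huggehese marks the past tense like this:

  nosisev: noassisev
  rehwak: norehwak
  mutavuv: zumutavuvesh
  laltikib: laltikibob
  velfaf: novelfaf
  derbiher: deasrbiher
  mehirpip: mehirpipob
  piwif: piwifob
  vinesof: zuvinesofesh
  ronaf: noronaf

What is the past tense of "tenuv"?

piwif and ronaf both end in -f yet inflect differently (piwifob, noronaf), so the final letter is not what conditions the rule; the last vowel is.
"tenuv" has last vowel 'u'. The one such stem in the data (mutavuv → zumutavuvesh) adds zu- … -esh around the stem, so the same rule applies.
So tenuv → zutenuvesh.

zutenuvesh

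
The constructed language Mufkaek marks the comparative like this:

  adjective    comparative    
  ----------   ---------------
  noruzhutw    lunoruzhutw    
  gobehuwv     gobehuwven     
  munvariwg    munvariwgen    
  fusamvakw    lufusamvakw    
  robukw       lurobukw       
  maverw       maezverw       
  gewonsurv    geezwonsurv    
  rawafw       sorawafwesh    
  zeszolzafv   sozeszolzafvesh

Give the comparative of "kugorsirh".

"kugorsirh" has second-to-last letter 'r'. The stems whose second-to-last letter is 'r' (gewonsurv → geezwonsurv, maverw → maezverw) insert -ez- after the first vowel.
So kugorsirh → kuezgorsirh.

kuezgorsirh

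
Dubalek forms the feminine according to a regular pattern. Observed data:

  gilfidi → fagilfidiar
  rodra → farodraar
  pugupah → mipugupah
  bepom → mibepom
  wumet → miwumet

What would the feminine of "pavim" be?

mipavim

rodra and pugupah both have last vowel 'a' yet inflect differently (farodraar, mipugupah), so the last vowel is not what conditions the rule; whether the stem ends in a vowel or a consonant is.
"pavim" ends in a consonant. The stems ending in a consonant (pugupah → mipugupah, bepom → mibepom, wumet → miwumet) add the prefix mi-.
The other pattern: stems ending in a vowel add fa- … -ar around the stem.
So pavim → mipavim.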